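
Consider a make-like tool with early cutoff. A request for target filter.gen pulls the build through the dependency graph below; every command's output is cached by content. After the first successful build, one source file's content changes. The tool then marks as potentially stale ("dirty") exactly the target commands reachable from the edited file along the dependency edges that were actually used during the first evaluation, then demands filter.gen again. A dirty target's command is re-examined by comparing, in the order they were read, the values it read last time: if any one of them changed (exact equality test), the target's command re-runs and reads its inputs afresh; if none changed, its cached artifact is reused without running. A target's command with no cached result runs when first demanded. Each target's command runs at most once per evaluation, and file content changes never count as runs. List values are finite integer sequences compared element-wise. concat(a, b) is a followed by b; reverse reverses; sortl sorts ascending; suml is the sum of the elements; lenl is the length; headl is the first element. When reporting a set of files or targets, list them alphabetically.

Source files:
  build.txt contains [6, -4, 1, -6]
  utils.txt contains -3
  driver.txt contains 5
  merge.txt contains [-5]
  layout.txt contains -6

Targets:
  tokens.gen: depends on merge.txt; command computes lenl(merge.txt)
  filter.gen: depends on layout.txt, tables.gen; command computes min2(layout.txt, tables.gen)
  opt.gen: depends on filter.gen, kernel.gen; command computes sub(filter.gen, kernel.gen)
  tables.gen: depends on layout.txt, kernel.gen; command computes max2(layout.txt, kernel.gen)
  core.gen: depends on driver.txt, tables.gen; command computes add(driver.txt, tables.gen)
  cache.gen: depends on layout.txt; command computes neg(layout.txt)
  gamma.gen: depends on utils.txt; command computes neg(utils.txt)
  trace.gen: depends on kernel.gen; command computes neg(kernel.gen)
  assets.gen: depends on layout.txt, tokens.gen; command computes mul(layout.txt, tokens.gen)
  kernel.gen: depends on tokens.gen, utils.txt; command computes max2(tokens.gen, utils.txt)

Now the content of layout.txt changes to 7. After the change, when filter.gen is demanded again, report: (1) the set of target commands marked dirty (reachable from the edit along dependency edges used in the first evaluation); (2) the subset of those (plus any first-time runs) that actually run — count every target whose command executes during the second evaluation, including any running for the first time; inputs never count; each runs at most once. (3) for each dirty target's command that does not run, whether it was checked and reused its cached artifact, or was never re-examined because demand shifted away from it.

The edit dirties: filter.gen, tables.gen.
2 target commands run: filter.gen, tables.gen.
No dirty target's command escaped a run.

First demand of the output computes:
  tokens.gen = lenl([-5]) = 1
  kernel.gen = max2(1, -3) = 1
  tables.gen = max2(-6, 1) = 1
  filter.gen = min2(-6, 1) = -6

After the edit, cleaning proceeds:
  tables.gen: a read changed (layout.txt -6->7) — executes, giving 7.
  filter.gen: a read changed (layout.txt -6->7; tables.gen 1->7) — executes, giving 7.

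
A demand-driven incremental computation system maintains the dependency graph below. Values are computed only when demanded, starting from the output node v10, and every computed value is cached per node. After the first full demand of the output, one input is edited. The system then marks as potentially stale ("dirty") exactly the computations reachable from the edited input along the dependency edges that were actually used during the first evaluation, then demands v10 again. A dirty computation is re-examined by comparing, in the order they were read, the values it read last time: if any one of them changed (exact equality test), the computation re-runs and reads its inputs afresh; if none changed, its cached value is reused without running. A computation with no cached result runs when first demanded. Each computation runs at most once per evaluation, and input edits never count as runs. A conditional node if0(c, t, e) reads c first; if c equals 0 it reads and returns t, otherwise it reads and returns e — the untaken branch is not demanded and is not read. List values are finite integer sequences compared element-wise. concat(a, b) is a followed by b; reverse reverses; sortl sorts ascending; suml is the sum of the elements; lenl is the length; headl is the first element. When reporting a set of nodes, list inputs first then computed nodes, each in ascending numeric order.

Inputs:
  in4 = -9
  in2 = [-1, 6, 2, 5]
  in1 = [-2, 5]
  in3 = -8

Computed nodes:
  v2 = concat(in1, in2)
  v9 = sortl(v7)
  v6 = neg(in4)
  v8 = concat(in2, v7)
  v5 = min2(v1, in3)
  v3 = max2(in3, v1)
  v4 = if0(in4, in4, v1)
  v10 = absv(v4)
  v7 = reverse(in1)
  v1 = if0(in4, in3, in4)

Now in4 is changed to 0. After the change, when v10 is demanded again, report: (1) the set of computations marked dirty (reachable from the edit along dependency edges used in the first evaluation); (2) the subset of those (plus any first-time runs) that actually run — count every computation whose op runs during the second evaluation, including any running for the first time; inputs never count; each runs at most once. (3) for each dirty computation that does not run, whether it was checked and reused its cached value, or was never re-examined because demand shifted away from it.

Marked dirty: v1, v4, v10.
Computations that run: v4, v10 — 2 in total.
Never re-examined (demand shifted away): v1.
Key observation: a condition flipped, so demand moved to the other branch — v1 is never re-examined.

First evaluation (everything demanded from the output):
  v1 = if0(in4=-9 -> else branch in4) = -9
  v4 = if0(in4=-9 -> else branch v1) = -9
  v10 = absv(-9) = 9

Propagation after the edit:
  v1: marked dirty but never re-examined — demand shifted away from it.
  v4: runs — in4 -9->0; result 0.
  v10: runs — v4 -9->0; result 0.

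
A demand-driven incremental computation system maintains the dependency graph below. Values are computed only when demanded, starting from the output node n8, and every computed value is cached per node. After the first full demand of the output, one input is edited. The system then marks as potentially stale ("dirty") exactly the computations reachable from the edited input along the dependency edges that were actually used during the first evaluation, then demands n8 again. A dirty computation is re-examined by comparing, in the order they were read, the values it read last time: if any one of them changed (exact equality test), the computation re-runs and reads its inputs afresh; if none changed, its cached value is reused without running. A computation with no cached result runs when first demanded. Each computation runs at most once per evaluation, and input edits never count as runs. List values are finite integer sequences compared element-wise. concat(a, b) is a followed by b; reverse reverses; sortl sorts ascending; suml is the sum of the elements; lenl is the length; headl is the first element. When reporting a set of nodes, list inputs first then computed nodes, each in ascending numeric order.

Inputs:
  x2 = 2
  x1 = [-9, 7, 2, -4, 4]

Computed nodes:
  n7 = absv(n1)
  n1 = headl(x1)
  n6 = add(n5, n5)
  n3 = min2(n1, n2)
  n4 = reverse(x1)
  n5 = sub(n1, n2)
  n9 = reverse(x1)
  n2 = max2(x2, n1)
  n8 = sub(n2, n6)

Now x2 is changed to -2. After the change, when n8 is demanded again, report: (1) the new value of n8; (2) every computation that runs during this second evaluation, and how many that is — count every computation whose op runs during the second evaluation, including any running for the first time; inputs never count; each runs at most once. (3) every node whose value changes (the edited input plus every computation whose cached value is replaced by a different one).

New value of n8: 12.
Computations that run: n2, n5, n6, n8 — 4 in total.
Values that change: x2, n2, n5, n6, n8.

First evaluation (everything demanded from the output):
  n1 = headl([-9, 7, 2, -4, 4]) = -9
  n2 = max2(2, -9) = 2
  n5 = sub(-9, 2) = -11
  n6 = add(-11, -11) = -22
  n8 = sub(2, -22) = 24

Propagation after the edit:
  n2: runs — x2 2->-2; result -2.
  n5: runs — n2 2->-2; result -7.
  n6: runs — n5 -11->-7; n5 -11->-7; result -14.
  n8: runs — n2 2->-2; n6 -22->-14; result 12.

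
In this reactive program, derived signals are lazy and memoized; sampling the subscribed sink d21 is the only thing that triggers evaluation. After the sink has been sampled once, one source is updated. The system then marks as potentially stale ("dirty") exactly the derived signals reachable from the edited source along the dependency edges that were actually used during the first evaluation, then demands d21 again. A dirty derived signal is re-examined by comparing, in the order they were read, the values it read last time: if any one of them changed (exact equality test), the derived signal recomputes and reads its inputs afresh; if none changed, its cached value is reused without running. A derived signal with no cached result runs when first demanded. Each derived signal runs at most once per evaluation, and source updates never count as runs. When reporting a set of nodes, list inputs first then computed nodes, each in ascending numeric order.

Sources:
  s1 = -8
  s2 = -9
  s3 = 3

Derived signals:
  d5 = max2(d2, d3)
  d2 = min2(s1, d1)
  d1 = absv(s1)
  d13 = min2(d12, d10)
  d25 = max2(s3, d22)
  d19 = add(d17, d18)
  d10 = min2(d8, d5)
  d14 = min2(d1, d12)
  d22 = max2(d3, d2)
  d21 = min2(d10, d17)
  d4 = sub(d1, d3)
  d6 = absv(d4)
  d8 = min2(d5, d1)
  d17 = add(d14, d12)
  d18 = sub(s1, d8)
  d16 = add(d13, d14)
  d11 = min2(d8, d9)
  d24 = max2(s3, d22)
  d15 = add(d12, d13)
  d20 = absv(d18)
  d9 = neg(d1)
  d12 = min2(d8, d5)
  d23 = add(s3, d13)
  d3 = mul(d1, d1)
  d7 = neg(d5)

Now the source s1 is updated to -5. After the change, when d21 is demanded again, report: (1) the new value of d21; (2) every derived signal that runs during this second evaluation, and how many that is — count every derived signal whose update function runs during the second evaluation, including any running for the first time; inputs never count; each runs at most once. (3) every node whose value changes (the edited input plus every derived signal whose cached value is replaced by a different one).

Demanding d21 again yields 5.
10 derived signals run: d1, d2, d3, d5, d8, d10, d12, d14, d17, d21.
The nodes whose values change: s1, d1, d2, d3, d5, d8, d10, d12, d14, d17, d21.

First demand of the output computes:
  d1 = absv(-8) = 8
  d2 = min2(-8, 8) = -8
  d3 = mul(8, 8) = 64
  d5 = max2(-8, 64) = 64
  d8 = min2(64, 8) = 8
  d10 = min2(8, 64) = 8
  d12 = min2(8, 64) = 8
  d14 = min2(8, 8) = 8
  d17 = add(8, 8) = 16
  d21 = min2(8, 16) = 8

After the edit, cleaning proceeds:
  d1: a read changed (s1 -8->-5) — executes, giving 5.
  d2: a read changed (s1 -8->-5; d1 8->5) — executes, giving -5.
  d3: a read changed (d1 8->5; d1 8->5) — executes, giving 25.
  d5: a read changed (d2 -8->-5; d3 64->25) — executes, giving 25.
  d8: a read changed (d5 64->25; d1 8->5) — executes, giving 5.
  d10: a read changed (d8 8->5; d5 64->25) — executes, giving 5.
  d12: a read changed (d8 8->5; d5 64->25) — executes, giving 5.
  d14: a read changed (d1 8->5; d12 8->5) — executes, giving 5.
  d17: a read changed (d14 8->5; d12 8->5) — executes, giving 10.
  d21: a read changed (d10 8->5; d17 16->10) — executes, giving 5.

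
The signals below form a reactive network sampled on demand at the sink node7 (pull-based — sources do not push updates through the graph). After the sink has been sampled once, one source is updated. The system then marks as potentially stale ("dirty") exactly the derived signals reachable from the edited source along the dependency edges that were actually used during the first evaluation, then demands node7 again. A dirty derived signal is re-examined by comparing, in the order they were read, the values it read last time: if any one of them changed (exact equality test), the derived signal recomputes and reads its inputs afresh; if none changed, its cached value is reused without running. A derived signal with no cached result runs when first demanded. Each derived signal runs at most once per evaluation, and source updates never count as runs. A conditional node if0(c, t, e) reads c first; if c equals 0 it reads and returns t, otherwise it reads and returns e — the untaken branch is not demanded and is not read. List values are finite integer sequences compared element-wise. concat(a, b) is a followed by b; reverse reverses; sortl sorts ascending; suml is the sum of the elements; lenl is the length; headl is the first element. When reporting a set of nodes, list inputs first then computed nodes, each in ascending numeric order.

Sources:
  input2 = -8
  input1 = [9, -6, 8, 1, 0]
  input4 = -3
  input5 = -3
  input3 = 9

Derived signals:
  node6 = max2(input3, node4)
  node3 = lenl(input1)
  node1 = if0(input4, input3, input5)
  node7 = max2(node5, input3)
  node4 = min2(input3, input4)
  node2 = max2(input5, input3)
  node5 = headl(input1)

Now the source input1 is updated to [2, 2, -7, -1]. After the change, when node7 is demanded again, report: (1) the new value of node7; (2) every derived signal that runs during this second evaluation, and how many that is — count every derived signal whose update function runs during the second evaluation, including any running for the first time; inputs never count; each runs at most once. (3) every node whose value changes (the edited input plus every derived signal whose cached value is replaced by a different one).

Initial pass — values computed on the first demand:
  node5 = headl([9, -6, 8, 1, 0]) = 9
  node7 = max2(9, 9) = 9

Second demand — change propagation:
  node5: re-runs because input1 [9, -6, 8, 1, 0]->[2, 2, -7, -1]; new result 2.
  node7: re-runs because node5 9->2; new result 9 (unchanged).

node7 now evaluates to 9.
Run set: node5, node7 (2 run).
Changed values: input1, node5.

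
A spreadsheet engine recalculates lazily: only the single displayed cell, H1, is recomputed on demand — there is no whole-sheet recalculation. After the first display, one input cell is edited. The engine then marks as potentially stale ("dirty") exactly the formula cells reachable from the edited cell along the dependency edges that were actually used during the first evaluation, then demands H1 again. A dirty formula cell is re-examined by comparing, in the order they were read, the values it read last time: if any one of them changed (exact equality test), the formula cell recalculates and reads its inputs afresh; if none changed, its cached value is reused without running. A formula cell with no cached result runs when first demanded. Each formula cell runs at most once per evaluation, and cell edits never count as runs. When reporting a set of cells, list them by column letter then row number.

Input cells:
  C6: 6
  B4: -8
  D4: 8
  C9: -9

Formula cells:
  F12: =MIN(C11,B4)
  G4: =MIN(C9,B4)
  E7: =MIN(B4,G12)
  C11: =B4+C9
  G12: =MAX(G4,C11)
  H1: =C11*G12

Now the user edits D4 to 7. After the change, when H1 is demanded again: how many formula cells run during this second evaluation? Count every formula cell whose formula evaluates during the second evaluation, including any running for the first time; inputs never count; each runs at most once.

First evaluation (everything demanded from the output):
  C11 = -8 + -9 = -17
  G4 = MIN(-9, -8) = -9
  G12 = MAX(-9, -17) = -9
  H1 = -17 * -9 = 153

Propagation after the edit:
  D4 feeds no computation that the output demands — nothing is marked dirty and nothing runs.

Key observation: D4 is never demanded by the output, so the edit triggers no recomputation at all.

Formula cells that run: none — 0 in total.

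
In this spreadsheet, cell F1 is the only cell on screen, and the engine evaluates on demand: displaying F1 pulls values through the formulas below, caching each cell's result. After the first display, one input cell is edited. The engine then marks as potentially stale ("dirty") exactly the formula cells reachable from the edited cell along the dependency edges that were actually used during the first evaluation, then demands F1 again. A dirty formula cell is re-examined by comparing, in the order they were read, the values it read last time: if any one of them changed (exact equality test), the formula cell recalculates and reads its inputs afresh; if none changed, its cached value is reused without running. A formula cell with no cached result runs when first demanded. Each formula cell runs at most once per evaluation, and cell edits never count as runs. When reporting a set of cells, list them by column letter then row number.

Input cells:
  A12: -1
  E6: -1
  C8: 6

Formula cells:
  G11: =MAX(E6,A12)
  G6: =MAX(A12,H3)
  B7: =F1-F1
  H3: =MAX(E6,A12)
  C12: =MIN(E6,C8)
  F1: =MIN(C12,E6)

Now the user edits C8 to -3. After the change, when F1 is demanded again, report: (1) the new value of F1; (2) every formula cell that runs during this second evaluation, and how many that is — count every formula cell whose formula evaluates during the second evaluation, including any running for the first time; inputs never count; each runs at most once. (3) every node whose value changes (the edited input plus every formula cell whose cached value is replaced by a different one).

F1 now evaluates to -3.
Run set: C12, F1 (2 run).
Changed values: C8, C12, F1.

Initial pass — values computed on the first demand:
  C12 = MIN(-1, 6) = -1
  F1 = MIN(-1, -1) = -1

Second demand — change propagation:
  C12: re-runs because C8 6->-3; new result -3.
  F1: re-runs because C12 -1->-3; new result -3.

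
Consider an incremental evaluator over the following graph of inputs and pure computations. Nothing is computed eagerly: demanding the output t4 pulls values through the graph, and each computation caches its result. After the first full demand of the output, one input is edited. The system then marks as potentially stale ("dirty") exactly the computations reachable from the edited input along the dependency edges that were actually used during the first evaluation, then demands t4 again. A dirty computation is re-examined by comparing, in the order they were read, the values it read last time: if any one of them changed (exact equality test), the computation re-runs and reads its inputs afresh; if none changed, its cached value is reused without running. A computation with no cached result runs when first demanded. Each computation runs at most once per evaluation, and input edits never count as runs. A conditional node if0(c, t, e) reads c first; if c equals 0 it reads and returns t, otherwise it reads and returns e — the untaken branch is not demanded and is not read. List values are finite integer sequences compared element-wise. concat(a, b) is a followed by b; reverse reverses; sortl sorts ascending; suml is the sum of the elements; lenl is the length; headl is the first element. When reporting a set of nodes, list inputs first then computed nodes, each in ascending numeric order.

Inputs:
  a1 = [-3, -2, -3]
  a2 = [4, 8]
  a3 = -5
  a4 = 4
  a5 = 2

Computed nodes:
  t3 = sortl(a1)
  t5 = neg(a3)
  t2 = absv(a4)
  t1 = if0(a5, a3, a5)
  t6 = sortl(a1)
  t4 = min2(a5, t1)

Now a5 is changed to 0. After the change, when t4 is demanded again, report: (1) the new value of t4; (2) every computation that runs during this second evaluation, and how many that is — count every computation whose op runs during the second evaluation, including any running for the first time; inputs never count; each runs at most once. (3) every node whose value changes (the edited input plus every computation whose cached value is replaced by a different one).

Initial pass — values computed on the first demand:
  t1 = if0(a5=2 -> else branch a5) = 2
  t4 = min2(2, 2) = 2

Second demand — change propagation:
  t1: re-runs because a5 2->0; a5 2->0; new result -5.
  t4: re-runs because a5 2->0; t1 2->-5; new result -5.

t4 now evaluates to -5.
Run set: t1, t4 (2 run).
Changed values: a5, t1, t4.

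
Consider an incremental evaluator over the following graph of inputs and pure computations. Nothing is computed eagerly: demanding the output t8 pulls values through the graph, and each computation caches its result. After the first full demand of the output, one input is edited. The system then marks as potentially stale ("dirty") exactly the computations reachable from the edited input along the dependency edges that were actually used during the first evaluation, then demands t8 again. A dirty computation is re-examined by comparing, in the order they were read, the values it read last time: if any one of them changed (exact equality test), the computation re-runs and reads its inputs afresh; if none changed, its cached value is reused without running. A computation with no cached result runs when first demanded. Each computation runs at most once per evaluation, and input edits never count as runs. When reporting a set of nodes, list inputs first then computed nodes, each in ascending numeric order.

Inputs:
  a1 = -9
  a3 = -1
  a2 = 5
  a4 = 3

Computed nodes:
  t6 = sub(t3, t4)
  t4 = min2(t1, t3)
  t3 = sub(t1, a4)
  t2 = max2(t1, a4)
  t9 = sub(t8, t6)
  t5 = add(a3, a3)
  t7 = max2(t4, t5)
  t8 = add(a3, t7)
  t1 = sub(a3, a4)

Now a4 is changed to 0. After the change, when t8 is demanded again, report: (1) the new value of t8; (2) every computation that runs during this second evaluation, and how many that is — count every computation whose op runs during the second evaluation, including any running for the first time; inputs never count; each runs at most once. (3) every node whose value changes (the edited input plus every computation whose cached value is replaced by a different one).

t8 now evaluates to -2.
Run set: t1, t3, t4, t7, t8 (5 run).
Changed values: a4, t1, t3, t4, t7, t8.

Initial pass — values computed on the first demand:
  t1 = sub(-1, 3) = -4
  t3 = sub(-4, 3) = -7
  t4 = min2(-4, -7) = -7
  t5 = add(-1, -1) = -2
  t7 = max2(-7, -2) = -2
  t8 = add(-1, -2) = -3

Second demand — change propagation:
  t1: re-runs because a4 3->0; new result -1.
  t3: re-runs because t1 -4->-1; a4 3->0; new result -1.
  t4: re-runs because t1 -4->-1; t3 -7->-1; new result -1.
  t7: re-runs because t4 -7->-1; new result -1.
  t8: re-runs because t7 -2->-1; new result -2.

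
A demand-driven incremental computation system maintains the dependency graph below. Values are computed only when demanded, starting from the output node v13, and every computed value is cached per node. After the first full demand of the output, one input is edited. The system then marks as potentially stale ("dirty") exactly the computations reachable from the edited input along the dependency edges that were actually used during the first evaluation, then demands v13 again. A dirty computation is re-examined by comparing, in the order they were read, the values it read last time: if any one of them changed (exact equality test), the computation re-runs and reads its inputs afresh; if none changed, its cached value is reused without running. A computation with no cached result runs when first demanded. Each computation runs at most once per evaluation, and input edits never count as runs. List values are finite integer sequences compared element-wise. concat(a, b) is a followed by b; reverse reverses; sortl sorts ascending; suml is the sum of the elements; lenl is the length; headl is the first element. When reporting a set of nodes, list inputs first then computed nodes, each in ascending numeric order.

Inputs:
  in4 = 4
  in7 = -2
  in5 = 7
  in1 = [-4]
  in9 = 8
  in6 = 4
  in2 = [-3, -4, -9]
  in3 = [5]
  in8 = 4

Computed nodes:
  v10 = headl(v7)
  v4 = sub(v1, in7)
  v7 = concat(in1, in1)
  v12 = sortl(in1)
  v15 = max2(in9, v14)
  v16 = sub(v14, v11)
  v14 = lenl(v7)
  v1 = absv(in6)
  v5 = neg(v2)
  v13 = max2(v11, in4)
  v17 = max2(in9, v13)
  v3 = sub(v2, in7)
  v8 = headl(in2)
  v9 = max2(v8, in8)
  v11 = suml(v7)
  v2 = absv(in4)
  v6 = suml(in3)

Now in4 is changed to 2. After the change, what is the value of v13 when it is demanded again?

New value of v13: 2.

First evaluation (everything demanded from the output):
  v7 = concat([-4], [-4]) = [-4, -4]
  v11 = suml([-4, -4]) = -8
  v13 = max2(-8, 4) = 4

Propagation after the edit:
  v13: runs — in4 4->2; result 2.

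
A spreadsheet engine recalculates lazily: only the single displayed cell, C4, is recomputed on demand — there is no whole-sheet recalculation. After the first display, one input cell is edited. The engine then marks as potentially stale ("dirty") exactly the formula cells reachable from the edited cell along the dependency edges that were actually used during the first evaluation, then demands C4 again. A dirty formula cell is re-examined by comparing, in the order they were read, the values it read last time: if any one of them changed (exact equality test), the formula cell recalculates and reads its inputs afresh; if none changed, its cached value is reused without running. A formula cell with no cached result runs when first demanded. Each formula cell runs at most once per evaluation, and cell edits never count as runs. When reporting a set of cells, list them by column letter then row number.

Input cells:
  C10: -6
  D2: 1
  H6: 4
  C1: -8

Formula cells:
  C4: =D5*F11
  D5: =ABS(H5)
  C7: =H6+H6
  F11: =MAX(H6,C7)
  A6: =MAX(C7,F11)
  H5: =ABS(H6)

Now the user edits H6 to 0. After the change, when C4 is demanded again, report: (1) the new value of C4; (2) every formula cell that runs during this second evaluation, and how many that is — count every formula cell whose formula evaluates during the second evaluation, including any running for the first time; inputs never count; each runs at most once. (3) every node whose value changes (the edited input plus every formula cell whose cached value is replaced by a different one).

First evaluation (everything demanded from the output):
  C7 = 4 + 4 = 8
  F11 = MAX(4, 8) = 8
  H5 = ABS(4) = 4
  D5 = ABS(4) = 4
  C4 = 4 * 8 = 32

Propagation after the edit:
  C7: runs — H6 4->0; H6 4->0; result 0.
  F11: runs — H6 4->0; C7 8->0; result 0.
  H5: runs — H6 4->0; result 0.
  D5: runs — H5 4->0; result 0.
  C4: runs — D5 4->0; F11 8->0; result 0.

New value of C4: 0.
Formula cells that run: C4, C7, D5, F11, H5 — 5 in total.
Values that change: C4, C7, D5, F11, H5, H6.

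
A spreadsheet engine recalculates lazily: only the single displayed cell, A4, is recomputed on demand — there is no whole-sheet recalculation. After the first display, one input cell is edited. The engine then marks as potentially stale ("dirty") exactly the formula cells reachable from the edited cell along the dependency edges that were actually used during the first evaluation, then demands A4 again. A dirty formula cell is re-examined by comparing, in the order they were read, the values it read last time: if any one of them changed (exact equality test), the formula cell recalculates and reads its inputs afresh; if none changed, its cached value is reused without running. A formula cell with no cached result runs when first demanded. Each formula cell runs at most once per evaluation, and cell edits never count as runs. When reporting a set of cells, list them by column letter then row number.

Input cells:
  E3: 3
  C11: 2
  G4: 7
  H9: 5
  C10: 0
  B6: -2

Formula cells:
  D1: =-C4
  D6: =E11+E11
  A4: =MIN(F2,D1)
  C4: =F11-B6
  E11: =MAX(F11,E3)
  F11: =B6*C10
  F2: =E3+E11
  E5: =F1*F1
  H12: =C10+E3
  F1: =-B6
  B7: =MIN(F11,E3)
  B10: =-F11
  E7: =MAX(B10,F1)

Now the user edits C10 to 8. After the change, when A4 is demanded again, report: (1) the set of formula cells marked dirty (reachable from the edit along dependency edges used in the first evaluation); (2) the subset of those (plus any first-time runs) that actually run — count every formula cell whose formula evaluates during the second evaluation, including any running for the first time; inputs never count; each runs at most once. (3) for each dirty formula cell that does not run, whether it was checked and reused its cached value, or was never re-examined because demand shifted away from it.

Marked dirty: A4, C4, D1, E11, F2, F11.
Formula cells that run: A4, C4, D1, E11, F11 — 5 in total.
Checked but reused from cache: F2.
Key observation: the cutoff stops propagation at F2 — its inputs' values are unchanged, so it reuses its cache.

First evaluation (everything demanded from the output):
  F11 = -2 * 0 = 0
  C4 = 0 - -2 = 2
  D1 = -(2) = -2
  E11 = MAX(0, 3) = 3
  F2 = 3 + 3 = 6
  A4 = MIN(6, -2) = -2

Propagation after the edit:
  F11: runs — C10 0->8; result -16.
  C4: runs — F11 0->-16; result -14.
  D1: runs — C4 2->-14; result 14.
  E11: runs — F11 0->-16; result 3 (same value as before).
  F2: checked — values it read are unchanged (E3 unchanged, E11 unchanged); reused cached 6 without running.
  A4: runs — D1 -2->14; result 6.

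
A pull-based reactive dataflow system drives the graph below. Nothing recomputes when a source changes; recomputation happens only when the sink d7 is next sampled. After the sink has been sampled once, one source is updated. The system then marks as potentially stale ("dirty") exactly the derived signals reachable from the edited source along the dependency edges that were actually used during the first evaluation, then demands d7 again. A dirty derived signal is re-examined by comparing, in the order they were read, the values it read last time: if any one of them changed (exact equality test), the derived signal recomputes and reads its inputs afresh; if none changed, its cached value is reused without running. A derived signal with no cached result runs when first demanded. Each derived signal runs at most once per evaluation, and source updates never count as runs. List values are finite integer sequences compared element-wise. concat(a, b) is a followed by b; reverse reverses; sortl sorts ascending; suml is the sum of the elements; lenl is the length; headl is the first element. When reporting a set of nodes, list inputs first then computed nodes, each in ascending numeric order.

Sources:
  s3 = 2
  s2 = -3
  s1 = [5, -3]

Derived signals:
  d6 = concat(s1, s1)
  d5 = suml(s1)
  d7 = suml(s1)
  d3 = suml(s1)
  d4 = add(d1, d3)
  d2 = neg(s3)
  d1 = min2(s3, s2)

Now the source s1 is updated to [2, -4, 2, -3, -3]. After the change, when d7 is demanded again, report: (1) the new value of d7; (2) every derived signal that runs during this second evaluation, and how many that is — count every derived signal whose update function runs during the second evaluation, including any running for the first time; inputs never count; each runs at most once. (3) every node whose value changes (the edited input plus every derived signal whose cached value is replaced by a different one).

First evaluation (everything demanded from the output):
  d7 = suml([5, -3]) = 2

Propagation after the edit:
  d7: runs — s1 [5, -3]->[2, -4, 2, -3, -3]; result -6.

New value of d7: -6.
Derived signals that run: d7 — 1 in total.
Values that change: s1, d7.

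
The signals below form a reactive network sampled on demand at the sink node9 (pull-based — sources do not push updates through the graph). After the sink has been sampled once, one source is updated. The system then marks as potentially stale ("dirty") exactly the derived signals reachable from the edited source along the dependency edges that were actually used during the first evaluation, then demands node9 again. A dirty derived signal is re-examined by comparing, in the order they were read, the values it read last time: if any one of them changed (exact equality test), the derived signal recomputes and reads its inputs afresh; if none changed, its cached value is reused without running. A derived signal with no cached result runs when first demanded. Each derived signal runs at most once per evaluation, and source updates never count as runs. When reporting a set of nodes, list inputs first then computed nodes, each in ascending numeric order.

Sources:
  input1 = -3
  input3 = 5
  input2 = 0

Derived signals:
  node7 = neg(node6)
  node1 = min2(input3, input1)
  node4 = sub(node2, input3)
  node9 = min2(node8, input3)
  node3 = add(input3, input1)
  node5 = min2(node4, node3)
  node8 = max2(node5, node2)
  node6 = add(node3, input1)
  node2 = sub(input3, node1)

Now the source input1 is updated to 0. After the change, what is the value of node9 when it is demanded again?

node9 now evaluates to 5.

Initial pass — values computed on the first demand:
  node1 = min2(5, -3) = -3
  node2 = sub(5, -3) = 8
  node3 = add(5, -3) = 2
  node4 = sub(8, 5) = 3
  node5 = min2(3, 2) = 2
  node8 = max2(2, 8) = 8
  node9 = min2(8, 5) = 5

Second demand — change propagation:
  node1: re-runs because input1 -3->0; new result 0.
  node2: re-runs because node1 -3->0; new result 5.
  node3: re-runs because input1 -3->0; new result 5.
  node4: re-runs because node2 8->5; new result 0.
  node5: re-runs because node4 3->0; node3 2->5; new result 0.
  node8: re-runs because node5 2->0; node2 8->5; new result 5.
  node9: re-runs because node8 8->5; new result 5 (unchanged).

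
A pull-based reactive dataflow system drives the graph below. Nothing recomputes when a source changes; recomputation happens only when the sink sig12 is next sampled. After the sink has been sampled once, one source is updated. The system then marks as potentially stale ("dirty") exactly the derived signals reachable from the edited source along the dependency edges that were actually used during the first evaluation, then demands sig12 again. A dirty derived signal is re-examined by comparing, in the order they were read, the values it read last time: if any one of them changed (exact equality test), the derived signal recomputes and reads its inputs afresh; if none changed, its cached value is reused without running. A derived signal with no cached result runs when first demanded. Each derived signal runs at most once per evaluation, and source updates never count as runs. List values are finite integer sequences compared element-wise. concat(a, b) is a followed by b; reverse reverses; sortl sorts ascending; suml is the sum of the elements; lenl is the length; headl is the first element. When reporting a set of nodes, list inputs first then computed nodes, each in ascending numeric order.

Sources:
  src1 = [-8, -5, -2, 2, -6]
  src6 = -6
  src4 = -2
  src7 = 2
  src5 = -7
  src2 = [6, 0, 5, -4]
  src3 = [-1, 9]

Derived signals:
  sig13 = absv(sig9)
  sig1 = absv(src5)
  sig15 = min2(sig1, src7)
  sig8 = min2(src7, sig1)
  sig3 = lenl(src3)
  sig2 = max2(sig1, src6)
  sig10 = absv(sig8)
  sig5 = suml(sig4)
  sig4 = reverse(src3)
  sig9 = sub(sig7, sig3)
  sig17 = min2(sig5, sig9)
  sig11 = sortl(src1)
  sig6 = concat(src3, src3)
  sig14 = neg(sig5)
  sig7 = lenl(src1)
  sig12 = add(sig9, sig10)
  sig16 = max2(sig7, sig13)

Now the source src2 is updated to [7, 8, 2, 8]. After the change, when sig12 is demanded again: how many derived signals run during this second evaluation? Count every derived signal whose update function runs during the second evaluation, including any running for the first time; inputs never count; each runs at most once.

Derived signals that run: none — 0 in total.
Key observation: src2 is never demanded by the output, so the edit triggers no recomputation at all.

First evaluation (everything demanded from the output):
  sig1 = absv(-7) = 7
  sig3 = lenl([-1, 9]) = 2
  sig7 = lenl([-8, -5, -2, 2, -6]) = 5
  sig8 = min2(2, 7) = 2
  sig9 = sub(5, 2) = 3
  sig10 = absv(2) = 2
  sig12 = add(3, 2) = 5

Propagation after the edit:
  src2 feeds no computation that the output demands — nothing is marked dirty and nothing runs.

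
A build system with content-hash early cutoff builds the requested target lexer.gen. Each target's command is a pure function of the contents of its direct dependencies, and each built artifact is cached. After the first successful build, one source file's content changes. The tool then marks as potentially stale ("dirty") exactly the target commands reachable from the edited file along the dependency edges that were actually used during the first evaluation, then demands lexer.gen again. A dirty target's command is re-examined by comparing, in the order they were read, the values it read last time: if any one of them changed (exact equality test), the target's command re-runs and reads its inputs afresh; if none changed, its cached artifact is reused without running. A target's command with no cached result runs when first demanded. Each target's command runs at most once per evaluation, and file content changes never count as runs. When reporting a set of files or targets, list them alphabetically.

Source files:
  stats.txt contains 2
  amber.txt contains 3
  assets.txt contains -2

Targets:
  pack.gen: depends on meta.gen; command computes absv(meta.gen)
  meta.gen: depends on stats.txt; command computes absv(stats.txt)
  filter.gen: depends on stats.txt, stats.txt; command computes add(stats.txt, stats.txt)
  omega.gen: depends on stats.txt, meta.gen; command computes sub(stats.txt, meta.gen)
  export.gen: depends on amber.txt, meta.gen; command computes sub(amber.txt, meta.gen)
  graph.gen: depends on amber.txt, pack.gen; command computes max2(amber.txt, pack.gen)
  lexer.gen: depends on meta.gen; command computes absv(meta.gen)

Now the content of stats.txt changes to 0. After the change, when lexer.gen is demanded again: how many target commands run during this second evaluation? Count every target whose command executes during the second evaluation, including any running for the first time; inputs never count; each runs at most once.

First evaluation (everything demanded from the output):
  meta.gen = absv(2) = 2
  lexer.gen = absv(2) = 2

Propagation after the edit:
  meta.gen: runs — stats.txt 2->0; result 0.
  lexer.gen: runs — meta.gen 2->0; result 0.

Target commands that run: lexer.gen, meta.gen — 2 in total.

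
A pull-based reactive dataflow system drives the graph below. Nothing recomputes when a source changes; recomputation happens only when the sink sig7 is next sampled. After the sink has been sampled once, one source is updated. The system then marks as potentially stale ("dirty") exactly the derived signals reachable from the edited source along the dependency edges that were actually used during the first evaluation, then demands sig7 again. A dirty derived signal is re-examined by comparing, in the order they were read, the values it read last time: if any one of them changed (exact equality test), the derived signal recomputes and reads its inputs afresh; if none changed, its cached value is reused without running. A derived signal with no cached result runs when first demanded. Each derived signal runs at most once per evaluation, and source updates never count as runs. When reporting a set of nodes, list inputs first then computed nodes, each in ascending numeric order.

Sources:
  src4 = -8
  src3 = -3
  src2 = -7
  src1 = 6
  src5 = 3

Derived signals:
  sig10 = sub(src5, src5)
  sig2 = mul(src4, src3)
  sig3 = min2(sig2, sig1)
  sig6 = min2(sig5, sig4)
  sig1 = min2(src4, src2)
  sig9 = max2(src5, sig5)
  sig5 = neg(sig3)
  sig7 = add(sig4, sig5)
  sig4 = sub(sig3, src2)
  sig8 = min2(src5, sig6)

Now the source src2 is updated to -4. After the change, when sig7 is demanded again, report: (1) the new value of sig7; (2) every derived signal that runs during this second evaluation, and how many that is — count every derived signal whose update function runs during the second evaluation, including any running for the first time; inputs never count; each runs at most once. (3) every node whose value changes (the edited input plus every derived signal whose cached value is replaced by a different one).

New value of sig7: 4.
Derived signals that run: sig1, sig4, sig7 — 3 in total.
Values that change: src2, sig4, sig7.
Key observation: the cutoff stops propagation at sig3 — its inputs' values are unchanged, so it reuses its cache.

First evaluation (everything demanded from the output):
  sig1 = min2(-8, -7) = -8
  sig2 = mul(-8, -3) = 24
  sig3 = min2(24, -8) = -8
  sig4 = sub(-8, -7) = -1
  sig5 = neg(-8) = 8
  sig7 = add(-1, 8) = 7

Propagation after the edit:
  sig1: runs — src2 -7->-4; result -8 (same value as before).
  sig3: checked — values it read are unchanged (sig2 unchanged, sig1 unchanged); reused cached -8 without running.
  sig4: runs — src2 -7->-4; result -4.
  sig5: checked — values it read are unchanged (sig3 unchanged); reused cached 8 without running.
  sig7: runs — sig4 -1->-4; result 4.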